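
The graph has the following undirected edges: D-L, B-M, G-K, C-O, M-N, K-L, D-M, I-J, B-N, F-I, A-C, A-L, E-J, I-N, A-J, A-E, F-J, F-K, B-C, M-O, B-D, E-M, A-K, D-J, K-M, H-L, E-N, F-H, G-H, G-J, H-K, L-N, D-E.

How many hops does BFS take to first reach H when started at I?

2

Level 0: I
Level 1: F, J, N
Level 2: A, B, D, E, G, H, K, L, M
Level 3: C, O
H first appears at level 2.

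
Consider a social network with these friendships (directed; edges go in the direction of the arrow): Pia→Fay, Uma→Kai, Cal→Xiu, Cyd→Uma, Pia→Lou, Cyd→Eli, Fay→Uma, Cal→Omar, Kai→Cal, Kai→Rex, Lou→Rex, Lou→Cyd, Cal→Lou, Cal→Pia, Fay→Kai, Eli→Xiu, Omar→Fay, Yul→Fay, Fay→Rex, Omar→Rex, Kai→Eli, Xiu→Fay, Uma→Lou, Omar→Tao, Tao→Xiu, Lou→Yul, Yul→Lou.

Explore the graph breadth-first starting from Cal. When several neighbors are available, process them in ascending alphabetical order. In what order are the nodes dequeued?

Cal Lou Omar Pia Xiu Cyd Rex Yul Fay Tao Eli Uma Kai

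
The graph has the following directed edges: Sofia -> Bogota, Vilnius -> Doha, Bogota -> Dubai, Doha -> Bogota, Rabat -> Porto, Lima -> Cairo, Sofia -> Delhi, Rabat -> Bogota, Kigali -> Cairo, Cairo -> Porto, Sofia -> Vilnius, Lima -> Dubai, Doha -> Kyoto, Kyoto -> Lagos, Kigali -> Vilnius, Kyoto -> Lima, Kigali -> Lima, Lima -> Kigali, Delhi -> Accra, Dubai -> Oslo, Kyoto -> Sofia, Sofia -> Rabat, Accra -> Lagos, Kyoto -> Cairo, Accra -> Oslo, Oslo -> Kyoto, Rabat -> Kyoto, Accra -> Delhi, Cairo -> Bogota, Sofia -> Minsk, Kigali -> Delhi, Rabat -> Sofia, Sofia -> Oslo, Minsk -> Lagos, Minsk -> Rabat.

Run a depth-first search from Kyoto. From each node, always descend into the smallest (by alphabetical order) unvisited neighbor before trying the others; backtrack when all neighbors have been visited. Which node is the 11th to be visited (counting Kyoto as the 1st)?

Accra

Visit Kyoto
Kyoto → Cairo
Cairo → Bogota
Bogota → Dubai
Dubai → Oslo
Cairo → Porto
Kyoto → Lagos
Kyoto → Lima
Lima → Kigali
Kigali → Delhi
Delhi → Accra
Kigali → Vilnius
Vilnius → Doha
Kyoto → Sofia
Sofia → Minsk
Minsk → Rabat

Visit order: Kyoto, Cairo, Bogota, Dubai, Oslo, Porto, Lagos, Lima, Kigali, Delhi, Accra, Vilnius, Doha, Sofia, Minsk, Rabat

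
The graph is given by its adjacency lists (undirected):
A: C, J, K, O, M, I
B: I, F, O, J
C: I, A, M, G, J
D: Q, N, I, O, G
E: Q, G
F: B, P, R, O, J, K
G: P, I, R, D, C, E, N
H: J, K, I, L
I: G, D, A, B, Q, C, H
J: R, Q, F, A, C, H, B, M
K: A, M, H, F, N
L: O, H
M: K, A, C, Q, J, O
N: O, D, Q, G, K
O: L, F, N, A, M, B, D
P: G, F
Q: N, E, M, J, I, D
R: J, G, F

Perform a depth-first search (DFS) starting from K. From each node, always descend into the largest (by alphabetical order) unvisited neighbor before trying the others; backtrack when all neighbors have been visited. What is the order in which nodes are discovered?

Visit K
K → N
N → Q
Q → M
M → O
O → L
L → H
H → J
J → R
R → G
G → P
P → F
F → B
B → I
I → D
I → C
C → A
G → E

K, N, Q, M, O, L, H, J, R, G, P, F, B, I, D, C, A, E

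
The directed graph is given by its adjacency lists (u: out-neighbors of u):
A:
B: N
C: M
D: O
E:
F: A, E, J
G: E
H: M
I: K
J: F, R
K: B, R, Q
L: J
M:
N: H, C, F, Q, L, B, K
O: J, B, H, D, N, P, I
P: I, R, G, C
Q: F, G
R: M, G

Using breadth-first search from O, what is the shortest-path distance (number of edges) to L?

Level 0: O
Level 1: B, D, H, I, J, N, P
Level 2: C, F, G, K, L, M, Q, R
Level 3: A, E
L first appears at level 2.

2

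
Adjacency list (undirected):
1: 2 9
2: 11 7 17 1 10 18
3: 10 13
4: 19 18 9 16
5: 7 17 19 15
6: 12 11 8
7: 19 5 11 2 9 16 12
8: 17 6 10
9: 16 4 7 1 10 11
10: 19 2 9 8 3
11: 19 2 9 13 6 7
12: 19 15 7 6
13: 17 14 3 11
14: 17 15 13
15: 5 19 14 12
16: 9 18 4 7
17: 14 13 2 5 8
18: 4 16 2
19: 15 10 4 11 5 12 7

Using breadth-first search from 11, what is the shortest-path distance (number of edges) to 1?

Level 0: 11
Level 1: 2, 6, 7, 9, 13, 19
Level 2: 1, 3, 4, 5, 8, 10, 12, 14, 15, 16, 17, 18
1 first appears at level 2.

2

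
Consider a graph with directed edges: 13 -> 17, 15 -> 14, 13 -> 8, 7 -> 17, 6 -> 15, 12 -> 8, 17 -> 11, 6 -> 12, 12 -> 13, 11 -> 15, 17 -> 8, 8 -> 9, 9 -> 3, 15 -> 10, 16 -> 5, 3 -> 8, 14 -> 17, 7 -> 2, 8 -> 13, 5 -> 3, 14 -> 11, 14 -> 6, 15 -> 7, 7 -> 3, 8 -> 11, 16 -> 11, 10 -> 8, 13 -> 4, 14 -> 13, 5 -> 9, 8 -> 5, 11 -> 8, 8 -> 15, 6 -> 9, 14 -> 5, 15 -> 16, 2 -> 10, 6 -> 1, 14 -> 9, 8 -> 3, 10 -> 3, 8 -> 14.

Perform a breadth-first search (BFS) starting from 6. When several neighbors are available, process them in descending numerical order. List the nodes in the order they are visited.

6 -> 15 -> 12 -> 9 -> 1 -> 16 -> 14 -> 10 -> 7 -> 13 -> 8 -> 3 -> 11 -> 5 -> 17 -> 2 -> 4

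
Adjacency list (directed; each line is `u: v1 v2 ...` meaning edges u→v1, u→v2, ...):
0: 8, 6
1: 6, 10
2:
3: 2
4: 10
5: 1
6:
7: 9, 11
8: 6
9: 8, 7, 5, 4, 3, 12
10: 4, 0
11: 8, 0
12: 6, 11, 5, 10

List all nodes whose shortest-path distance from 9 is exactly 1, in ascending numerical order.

Level 0: 9
Level 1: 3, 4, 5, 7, 8, 12
Level 2: 1, 2, 6, 10, 11
Level 3: 0

3, 4, 5, 7, 8, 12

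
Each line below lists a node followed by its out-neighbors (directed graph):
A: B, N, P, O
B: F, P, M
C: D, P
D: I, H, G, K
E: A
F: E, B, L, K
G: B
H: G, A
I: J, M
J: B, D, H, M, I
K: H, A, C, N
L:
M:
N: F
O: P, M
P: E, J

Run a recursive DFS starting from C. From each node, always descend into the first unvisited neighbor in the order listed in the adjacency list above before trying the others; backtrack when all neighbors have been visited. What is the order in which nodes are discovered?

Visit C
C → D
D → I
I → J
J → B
B → F
F → E
E → A
A → N
A → P
A → O
O → M
F → L
F → K
K → H
H → G

C, D, I, J, B, F, E, A, N, P, O, M, L, K, H, G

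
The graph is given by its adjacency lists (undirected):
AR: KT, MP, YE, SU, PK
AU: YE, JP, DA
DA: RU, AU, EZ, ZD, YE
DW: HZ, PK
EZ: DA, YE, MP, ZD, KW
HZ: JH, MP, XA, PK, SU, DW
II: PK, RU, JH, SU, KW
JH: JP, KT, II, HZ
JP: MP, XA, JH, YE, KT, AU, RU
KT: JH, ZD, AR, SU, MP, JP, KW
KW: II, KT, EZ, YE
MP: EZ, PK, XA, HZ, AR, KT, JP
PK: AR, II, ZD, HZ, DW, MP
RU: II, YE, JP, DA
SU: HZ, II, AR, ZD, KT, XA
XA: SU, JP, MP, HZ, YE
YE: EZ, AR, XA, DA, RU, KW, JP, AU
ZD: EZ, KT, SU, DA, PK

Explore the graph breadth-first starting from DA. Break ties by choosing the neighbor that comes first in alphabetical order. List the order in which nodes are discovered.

DA, AU, EZ, RU, YE, ZD, JP, KW, MP, II, AR, XA, KT, PK, SU, JH, HZ, DW

Visit DA; enqueue AU, EZ, RU, YE, ZD → queue [AU, EZ, RU, YE, ZD]
Visit AU; enqueue JP → queue [EZ, RU, YE, ZD, JP]
Visit EZ; enqueue KW, MP → queue [RU, YE, ZD, JP, KW, MP]
Visit RU; enqueue II → queue [YE, ZD, JP, KW, MP, II]
Visit YE; enqueue AR, XA → queue [ZD, JP, KW, MP, II, AR, XA]
Visit ZD; enqueue KT, PK, SU → queue [JP, KW, MP, II, AR, XA, KT, PK, SU]
Visit JP; enqueue JH → queue [KW, MP, II, AR, XA, KT, PK, SU, JH]
Visit KW → queue [MP, II, AR, XA, KT, PK, SU, JH]
Visit MP; enqueue HZ → queue [II, AR, XA, KT, PK, SU, JH, HZ]
Visit II → queue [AR, XA, KT, PK, SU, JH, HZ]
Visit AR → queue [XA, KT, PK, SU, JH, HZ]
Visit XA → queue [KT, PK, SU, JH, HZ]
Visit KT → queue [PK, SU, JH, HZ]
Visit PK; enqueue DW → queue [SU, JH, HZ, DW]
Visit SU → queue [JH, HZ, DW]
Visit JH → queue [HZ, DW]
Visit HZ → queue [DW]
Visit DW → queue []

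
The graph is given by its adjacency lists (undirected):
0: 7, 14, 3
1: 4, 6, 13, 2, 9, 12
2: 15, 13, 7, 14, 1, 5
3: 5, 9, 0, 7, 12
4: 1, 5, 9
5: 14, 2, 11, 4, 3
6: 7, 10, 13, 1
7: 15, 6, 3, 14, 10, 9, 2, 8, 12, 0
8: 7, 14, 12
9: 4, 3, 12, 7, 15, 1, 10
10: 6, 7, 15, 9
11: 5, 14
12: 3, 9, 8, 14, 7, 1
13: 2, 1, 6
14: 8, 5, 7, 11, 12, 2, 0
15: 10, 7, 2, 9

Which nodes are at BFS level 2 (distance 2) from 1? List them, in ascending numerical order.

Level 0: 1
Level 1: 2, 4, 6, 9, 12, 13
Level 2: 3, 5, 7, 8, 10, 14, 15
Level 3: 0, 11

3, 5, 7, 8, 10, 14, 15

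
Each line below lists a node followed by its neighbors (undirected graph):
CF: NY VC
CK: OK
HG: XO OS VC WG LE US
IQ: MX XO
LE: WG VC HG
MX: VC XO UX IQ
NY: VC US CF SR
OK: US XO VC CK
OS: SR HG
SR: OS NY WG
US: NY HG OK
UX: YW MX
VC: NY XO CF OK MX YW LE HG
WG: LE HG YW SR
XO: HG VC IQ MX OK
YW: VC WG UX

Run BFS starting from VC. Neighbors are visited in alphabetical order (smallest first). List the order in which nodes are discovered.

VC → CF → HG → LE → MX → NY → OK → XO → YW → OS → US → WG → IQ → UX → SR → CK

Visit VC; enqueue CF, HG, LE, MX, NY, OK, XO, YW → queue [CF, HG, LE, MX, NY, OK, XO, YW]
Visit CF → queue [HG, LE, MX, NY, OK, XO, YW]
Visit HG; enqueue OS, US, WG → queue [LE, MX, NY, OK, XO, YW, OS, US, WG]
Visit LE → queue [MX, NY, OK, XO, YW, OS, US, WG]
Visit MX; enqueue IQ, UX → queue [NY, OK, XO, YW, OS, US, WG, IQ, UX]
Visit NY; enqueue SR → queue [OK, XO, YW, OS, US, WG, IQ, UX, SR]
Visit OK; enqueue CK → queue [XO, YW, OS, US, WG, IQ, UX, SR, CK]
Visit XO → queue [YW, OS, US, WG, IQ, UX, SR, CK]
Visit YW → queue [OS, US, WG, IQ, UX, SR, CK]
Visit OS → queue [US, WG, IQ, UX, SR, CK]
Visit US → queue [WG, IQ, UX, SR, CK]
Visit WG → queue [IQ, UX, SR, CK]
Visit IQ → queue [UX, SR, CK]
Visit UX → queue [SR, CK]
Visit SR → queue [CK]
Visit CK → queue []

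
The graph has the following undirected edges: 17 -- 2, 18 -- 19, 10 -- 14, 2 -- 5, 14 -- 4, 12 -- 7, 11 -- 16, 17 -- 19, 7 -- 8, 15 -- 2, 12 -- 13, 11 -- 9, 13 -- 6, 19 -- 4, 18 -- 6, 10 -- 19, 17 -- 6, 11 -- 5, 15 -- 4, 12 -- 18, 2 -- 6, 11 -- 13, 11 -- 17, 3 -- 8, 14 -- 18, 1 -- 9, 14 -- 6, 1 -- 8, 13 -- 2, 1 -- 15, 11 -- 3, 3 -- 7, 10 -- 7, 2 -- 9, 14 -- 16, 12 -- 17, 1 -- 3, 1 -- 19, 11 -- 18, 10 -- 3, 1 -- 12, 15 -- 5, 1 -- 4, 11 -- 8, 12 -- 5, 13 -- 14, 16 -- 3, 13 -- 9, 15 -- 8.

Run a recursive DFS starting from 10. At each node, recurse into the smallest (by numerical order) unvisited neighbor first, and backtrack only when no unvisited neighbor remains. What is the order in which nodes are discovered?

Visit 10
10 → 3
3 → 1
1 → 4
4 → 14
14 → 6
6 → 2
2 → 5
5 → 11
11 → 8
8 → 7
7 → 12
12 → 13
13 → 9
12 → 17
17 → 19
19 → 18
8 → 15
11 → 16

10, 3, 1, 4, 14, 6, 2, 5, 11, 8, 7, 12, 13, 9, 17, 19, 18, 15, 16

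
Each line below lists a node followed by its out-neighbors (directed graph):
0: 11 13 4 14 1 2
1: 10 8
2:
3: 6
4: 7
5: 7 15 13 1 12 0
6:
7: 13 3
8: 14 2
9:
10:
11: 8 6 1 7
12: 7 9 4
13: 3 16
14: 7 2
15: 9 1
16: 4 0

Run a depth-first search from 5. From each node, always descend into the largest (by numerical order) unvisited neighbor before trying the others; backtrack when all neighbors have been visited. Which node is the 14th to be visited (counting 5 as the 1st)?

6

Visit 5
5 → 15
15 → 9
15 → 1
1 → 10
1 → 8
8 → 14
14 → 7
7 → 13
13 → 16
16 → 4
16 → 0
0 → 11
11 → 6
0 → 2
13 → 3
5 → 12

Visit order: 5, 15, 9, 1, 10, 8, 14, 7, 13, 16, 4, 0, 11, 6, 2, 3, 12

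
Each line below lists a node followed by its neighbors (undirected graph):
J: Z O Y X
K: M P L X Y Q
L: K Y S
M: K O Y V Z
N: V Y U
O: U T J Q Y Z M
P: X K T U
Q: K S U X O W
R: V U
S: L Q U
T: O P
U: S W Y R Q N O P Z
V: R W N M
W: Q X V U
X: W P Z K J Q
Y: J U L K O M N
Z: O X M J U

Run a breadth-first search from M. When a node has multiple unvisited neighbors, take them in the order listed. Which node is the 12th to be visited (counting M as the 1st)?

T

Visit M; enqueue K, O, Y, V, Z → queue [K, O, Y, V, Z]
Visit K; enqueue P, L, X, Q → queue [O, Y, V, Z, P, L, X, Q]
Visit O; enqueue U, T, J → queue [Y, V, Z, P, L, X, Q, U, T, J]
Visit Y; enqueue N → queue [V, Z, P, L, X, Q, U, T, J, N]
Visit V; enqueue R, W → queue [Z, P, L, X, Q, U, T, J, N, R, W]
Visit Z → queue [P, L, X, Q, U, T, J, N, R, W]
Visit P → queue [L, X, Q, U, T, J, N, R, W]
Visit L; enqueue S → queue [X, Q, U, T, J, N, R, W, S]
Visit X → queue [Q, U, T, J, N, R, W, S]
Visit Q → queue [U, T, J, N, R, W, S]
Visit U → queue [T, J, N, R, W, S]
Visit T → queue [J, N, R, W, S]
Visit J → queue [N, R, W, S]
Visit N → queue [R, W, S]
Visit R → queue [W, S]
Visit W → queue [S]
Visit S → queue []

Visit order: M, K, O, Y, V, Z, P, L, X, Q, U, T, J, N, R, W, S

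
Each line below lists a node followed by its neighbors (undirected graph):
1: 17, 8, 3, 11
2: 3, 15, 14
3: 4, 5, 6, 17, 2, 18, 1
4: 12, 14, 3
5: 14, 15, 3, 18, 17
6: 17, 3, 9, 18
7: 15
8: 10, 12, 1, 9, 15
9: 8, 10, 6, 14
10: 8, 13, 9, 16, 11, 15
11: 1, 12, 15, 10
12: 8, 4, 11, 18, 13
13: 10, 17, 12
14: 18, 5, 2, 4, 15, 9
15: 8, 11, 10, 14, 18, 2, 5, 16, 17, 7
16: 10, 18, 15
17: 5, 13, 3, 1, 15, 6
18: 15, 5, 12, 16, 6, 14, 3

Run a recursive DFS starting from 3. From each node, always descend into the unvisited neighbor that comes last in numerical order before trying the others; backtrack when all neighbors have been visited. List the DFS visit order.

3 18 16 15 17 13 12 11 10 9 14 5 4 2 8 1 6 7

Visit 3
3 → 18
18 → 16
16 → 15
15 → 17
17 → 13
13 → 12
12 → 11
11 → 10
10 → 9
9 → 14
14 → 5
14 → 4
14 → 2
9 → 8
8 → 1
9 → 6
15 → 7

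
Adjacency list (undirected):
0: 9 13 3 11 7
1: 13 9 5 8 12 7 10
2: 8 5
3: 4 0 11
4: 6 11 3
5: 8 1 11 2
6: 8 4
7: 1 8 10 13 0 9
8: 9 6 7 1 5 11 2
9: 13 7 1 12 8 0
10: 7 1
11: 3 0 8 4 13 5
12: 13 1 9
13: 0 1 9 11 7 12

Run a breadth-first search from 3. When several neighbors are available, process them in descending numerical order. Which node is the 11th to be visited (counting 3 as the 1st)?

12

Visit 3; enqueue 11, 4, 0 → queue [11, 4, 0]
Visit 11; enqueue 13, 8, 5 → queue [4, 0, 13, 8, 5]
Visit 4; enqueue 6 → queue [0, 13, 8, 5, 6]
Visit 0; enqueue 9, 7 → queue [13, 8, 5, 6, 9, 7]
Visit 13; enqueue 12, 1 → queue [8, 5, 6, 9, 7, 12, 1]
Visit 8; enqueue 2 → queue [5, 6, 9, 7, 12, 1, 2]
Visit 5 → queue [6, 9, 7, 12, 1, 2]
Visit 6 → queue [9, 7, 12, 1, 2]
Visit 9 → queue [7, 12, 1, 2]
Visit 7; enqueue 10 → queue [12, 1, 2, 10]
Visit 12 → queue [1, 2, 10]
Visit 1 → queue [2, 10]
Visit 2 → queue [10]
Visit 10 → queue []

Visit order: 3, 11, 4, 0, 13, 8, 5, 6, 9, 7, 12, 1, 2, 10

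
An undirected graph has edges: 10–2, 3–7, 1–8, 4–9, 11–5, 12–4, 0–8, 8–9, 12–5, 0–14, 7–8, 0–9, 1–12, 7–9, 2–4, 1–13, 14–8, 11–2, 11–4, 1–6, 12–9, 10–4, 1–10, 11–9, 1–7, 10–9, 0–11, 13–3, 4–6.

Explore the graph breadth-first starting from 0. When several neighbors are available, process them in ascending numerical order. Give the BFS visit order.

Visit 0; enqueue 8, 9, 11, 14 → queue [8, 9, 11, 14]
Visit 8; enqueue 1, 7 → queue [9, 11, 14, 1, 7]
Visit 9; enqueue 4, 10, 12 → queue [11, 14, 1, 7, 4, 10, 12]
Visit 11; enqueue 2, 5 → queue [14, 1, 7, 4, 10, 12, 2, 5]
Visit 14 → queue [1, 7, 4, 10, 12, 2, 5]
Visit 1; enqueue 6, 13 → queue [7, 4, 10, 12, 2, 5, 6, 13]
Visit 7; enqueue 3 → queue [4, 10, 12, 2, 5, 6, 13, 3]
Visit 4 → queue [10, 12, 2, 5, 6, 13, 3]
Visit 10 → queue [12, 2, 5, 6, 13, 3]
Visit 12 → queue [2, 5, 6, 13, 3]
Visit 2 → queue [5, 6, 13, 3]
Visit 5 → queue [6, 13, 3]
Visit 6 → queue [13, 3]
Visit 13 → queue [3]
Visit 3 → queue []

0 -> 8 -> 9 -> 11 -> 14 -> 1 -> 7 -> 4 -> 10 -> 12 -> 2 -> 5 -> 6 -> 13 -> 3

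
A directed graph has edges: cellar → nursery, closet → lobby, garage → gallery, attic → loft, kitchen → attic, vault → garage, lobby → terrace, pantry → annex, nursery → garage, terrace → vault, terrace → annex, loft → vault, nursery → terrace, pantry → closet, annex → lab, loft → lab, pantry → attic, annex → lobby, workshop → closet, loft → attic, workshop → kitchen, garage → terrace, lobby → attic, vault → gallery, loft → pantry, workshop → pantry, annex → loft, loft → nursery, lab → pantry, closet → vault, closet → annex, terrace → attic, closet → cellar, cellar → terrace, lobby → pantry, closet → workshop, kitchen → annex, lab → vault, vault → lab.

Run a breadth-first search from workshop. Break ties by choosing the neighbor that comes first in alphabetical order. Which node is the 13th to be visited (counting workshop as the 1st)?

Visit workshop; enqueue closet, kitchen, pantry → queue [closet, kitchen, pantry]
Visit closet; enqueue annex, cellar, lobby, vault → queue [kitchen, pantry, annex, cellar, lobby, vault]
Visit kitchen; enqueue attic → queue [pantry, annex, cellar, lobby, vault, attic]
Visit pantry → queue [annex, cellar, lobby, vault, attic]
Visit annex; enqueue lab, loft → queue [cellar, lobby, vault, attic, lab, loft]
Visit cellar; enqueue nursery, terrace → queue [lobby, vault, attic, lab, loft, nursery, terrace]
Visit lobby → queue [vault, attic, lab, loft, nursery, terrace]
Visit vault; enqueue gallery, garage → queue [attic, lab, loft, nursery, terrace, gallery, garage]
Visit attic → queue [lab, loft, nursery, terrace, gallery, garage]
Visit lab → queue [loft, nursery, terrace, gallery, garage]
Visit loft → queue [nursery, terrace, gallery, garage]
Visit nursery → queue [terrace, gallery, garage]
Visit terrace → queue [gallery, garage]
Visit gallery → queue [garage]
Visit garage → queue []

Visit order: workshop, closet, kitchen, pantry, annex, cellar, lobby, vault, attic, lab, loft, nursery, terrace, gallery, garage

terrace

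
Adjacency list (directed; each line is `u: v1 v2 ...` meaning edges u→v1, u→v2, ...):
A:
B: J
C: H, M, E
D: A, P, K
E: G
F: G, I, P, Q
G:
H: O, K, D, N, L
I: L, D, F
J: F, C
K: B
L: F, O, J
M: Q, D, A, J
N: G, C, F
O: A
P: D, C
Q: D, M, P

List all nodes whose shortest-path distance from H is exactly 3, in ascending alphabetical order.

Level 0: H
Level 1: D, K, L, N, O
Level 2: A, B, C, F, G, J, P
Level 3: E, I, M, Q

E, I, M, Q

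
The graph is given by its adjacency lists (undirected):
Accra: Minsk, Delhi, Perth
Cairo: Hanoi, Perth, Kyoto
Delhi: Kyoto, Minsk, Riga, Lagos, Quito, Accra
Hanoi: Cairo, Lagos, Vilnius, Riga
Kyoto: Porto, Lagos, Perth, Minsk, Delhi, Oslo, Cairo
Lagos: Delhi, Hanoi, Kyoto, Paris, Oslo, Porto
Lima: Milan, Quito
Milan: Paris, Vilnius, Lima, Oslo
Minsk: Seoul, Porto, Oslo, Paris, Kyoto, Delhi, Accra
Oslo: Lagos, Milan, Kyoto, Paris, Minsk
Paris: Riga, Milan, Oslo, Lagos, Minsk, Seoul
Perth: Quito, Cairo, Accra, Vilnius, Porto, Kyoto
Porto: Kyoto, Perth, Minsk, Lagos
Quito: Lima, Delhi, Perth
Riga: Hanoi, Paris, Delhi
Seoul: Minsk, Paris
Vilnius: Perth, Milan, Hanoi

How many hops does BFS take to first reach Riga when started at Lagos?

Level 0: Lagos
Level 1: Delhi, Hanoi, Kyoto, Oslo, Paris, Porto
Level 2: Accra, Cairo, Milan, Minsk, Perth, Quito, Riga, Seoul, Vilnius
Level 3: Lima
Riga first appears at level 2.

2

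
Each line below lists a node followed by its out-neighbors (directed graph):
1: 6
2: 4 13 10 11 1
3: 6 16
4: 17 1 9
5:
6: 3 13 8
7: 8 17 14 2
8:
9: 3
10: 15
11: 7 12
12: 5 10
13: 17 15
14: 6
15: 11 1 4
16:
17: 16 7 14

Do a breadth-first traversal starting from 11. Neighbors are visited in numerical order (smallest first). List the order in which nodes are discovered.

11, 7, 12, 2, 8, 14, 17, 5, 10, 1, 4, 13, 6, 16, 15, 9, 3

Visit 11; enqueue 7, 12 → queue [7, 12]
Visit 7; enqueue 2, 8, 14, 17 → queue [12, 2, 8, 14, 17]
Visit 12; enqueue 5, 10 → queue [2, 8, 14, 17, 5, 10]
Visit 2; enqueue 1, 4, 13 → queue [8, 14, 17, 5, 10, 1, 4, 13]
Visit 8 → queue [14, 17, 5, 10, 1, 4, 13]
Visit 14; enqueue 6 → queue [17, 5, 10, 1, 4, 13, 6]
Visit 17; enqueue 16 → queue [5, 10, 1, 4, 13, 6, 16]
Visit 5 → queue [10, 1, 4, 13, 6, 16]
Visit 10; enqueue 15 → queue [1, 4, 13, 6, 16, 15]
Visit 1 → queue [4, 13, 6, 16, 15]
Visit 4; enqueue 9 → queue [13, 6, 16, 15, 9]
Visit 13 → queue [6, 16, 15, 9]
Visit 6; enqueue 3 → queue [16, 15, 9, 3]
Visit 16 → queue [15, 9, 3]
Visit 15 → queue [9, 3]
Visit 9 → queue [3]
Visit 3 → queue []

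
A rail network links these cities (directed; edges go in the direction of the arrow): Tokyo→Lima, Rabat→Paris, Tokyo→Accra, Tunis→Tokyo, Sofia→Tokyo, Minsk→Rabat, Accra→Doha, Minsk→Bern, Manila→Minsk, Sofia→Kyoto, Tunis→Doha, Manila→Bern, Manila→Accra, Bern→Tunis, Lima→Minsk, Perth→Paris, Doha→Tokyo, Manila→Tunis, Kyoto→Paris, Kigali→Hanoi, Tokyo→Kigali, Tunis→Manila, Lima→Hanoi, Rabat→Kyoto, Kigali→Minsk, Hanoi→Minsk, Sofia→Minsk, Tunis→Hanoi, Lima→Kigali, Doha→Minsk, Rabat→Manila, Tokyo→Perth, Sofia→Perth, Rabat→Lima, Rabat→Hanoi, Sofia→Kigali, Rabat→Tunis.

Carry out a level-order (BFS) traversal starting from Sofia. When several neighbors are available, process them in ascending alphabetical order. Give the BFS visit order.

Visit Sofia; enqueue Kigali, Kyoto, Minsk, Perth, Tokyo → queue [Kigali, Kyoto, Minsk, Perth, Tokyo]
Visit Kigali; enqueue Hanoi → queue [Kyoto, Minsk, Perth, Tokyo, Hanoi]
Visit Kyoto; enqueue Paris → queue [Minsk, Perth, Tokyo, Hanoi, Paris]
Visit Minsk; enqueue Bern, Rabat → queue [Perth, Tokyo, Hanoi, Paris, Bern, Rabat]
Visit Perth → queue [Tokyo, Hanoi, Paris, Bern, Rabat]
Visit Tokyo; enqueue Accra, Lima → queue [Hanoi, Paris, Bern, Rabat, Accra, Lima]
Visit Hanoi → queue [Paris, Bern, Rabat, Accra, Lima]
Visit Paris → queue [Bern, Rabat, Accra, Lima]
Visit Bern; enqueue Tunis → queue [Rabat, Accra, Lima, Tunis]
Visit Rabat; enqueue Manila → queue [Accra, Lima, Tunis, Manila]
Visit Accra; enqueue Doha → queue [Lima, Tunis, Manila, Doha]
Visit Lima → queue [Tunis, Manila, Doha]
Visit Tunis → queue [Manila, Doha]
Visit Manila → queue [Doha]
Visit Doha → queue []

Sofia -> Kigali -> Kyoto -> Minsk -> Perth -> Tokyo -> Hanoi -> Paris -> Bern -> Rabat -> Accra -> Lima -> Tunis -> Manila -> Doha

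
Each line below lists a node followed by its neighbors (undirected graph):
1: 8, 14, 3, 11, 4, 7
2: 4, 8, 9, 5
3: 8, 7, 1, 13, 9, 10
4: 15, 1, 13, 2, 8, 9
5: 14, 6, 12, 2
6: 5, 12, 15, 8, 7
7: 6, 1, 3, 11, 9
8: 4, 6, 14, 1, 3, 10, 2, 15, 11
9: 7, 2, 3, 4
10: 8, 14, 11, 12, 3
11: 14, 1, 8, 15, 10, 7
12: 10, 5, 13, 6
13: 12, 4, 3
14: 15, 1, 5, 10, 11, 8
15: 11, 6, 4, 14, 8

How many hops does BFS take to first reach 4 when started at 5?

2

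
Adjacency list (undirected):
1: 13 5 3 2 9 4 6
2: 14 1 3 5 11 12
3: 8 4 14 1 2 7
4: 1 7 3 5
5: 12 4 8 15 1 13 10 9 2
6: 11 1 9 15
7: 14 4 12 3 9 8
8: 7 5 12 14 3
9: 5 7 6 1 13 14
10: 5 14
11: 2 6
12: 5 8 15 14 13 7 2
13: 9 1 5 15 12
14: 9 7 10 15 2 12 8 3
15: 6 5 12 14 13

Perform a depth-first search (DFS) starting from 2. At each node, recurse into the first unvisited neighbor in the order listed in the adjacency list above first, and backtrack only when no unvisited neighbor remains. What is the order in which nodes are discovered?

2 14 9 5 12 8 7 4 1 13 15 6 11 3 10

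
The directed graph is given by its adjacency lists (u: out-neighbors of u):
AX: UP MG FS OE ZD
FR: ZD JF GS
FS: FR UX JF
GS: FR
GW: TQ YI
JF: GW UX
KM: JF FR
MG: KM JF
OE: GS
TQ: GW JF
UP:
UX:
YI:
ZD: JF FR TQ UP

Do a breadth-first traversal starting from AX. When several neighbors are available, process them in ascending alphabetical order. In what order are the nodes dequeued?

AX, FS, MG, OE, UP, ZD, FR, JF, UX, KM, GS, TQ, GW, YI

Visit AX; enqueue FS, MG, OE, UP, ZD → queue [FS, MG, OE, UP, ZD]
Visit FS; enqueue FR, JF, UX → queue [MG, OE, UP, ZD, FR, JF, UX]
Visit MG; enqueue KM → queue [OE, UP, ZD, FR, JF, UX, KM]
Visit OE; enqueue GS → queue [UP, ZD, FR, JF, UX, KM, GS]
Visit UP → queue [ZD, FR, JF, UX, KM, GS]
Visit ZD; enqueue TQ → queue [FR, JF, UX, KM, GS, TQ]
Visit FR → queue [JF, UX, KM, GS, TQ]
Visit JF; enqueue GW → queue [UX, KM, GS, TQ, GW]
Visit UX → queue [KM, GS, TQ, GW]
Visit KM → queue [GS, TQ, GW]
Visit GS → queue [TQ, GW]
Visit TQ → queue [GW]
Visit GW; enqueue YI → queue [YI]
Visit YI → queue []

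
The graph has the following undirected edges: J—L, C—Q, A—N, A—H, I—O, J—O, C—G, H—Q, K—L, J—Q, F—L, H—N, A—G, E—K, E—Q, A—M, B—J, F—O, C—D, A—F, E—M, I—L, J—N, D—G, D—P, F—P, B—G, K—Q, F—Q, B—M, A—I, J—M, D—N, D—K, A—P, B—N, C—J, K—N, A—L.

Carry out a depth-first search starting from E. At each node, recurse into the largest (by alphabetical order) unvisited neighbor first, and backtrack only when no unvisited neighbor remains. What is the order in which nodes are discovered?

E -> Q -> K -> N -> J -> O -> I -> L -> F -> P -> D -> G -> C -> B -> M -> A -> H

Visit E
E → Q
Q → K
K → N
N → J
J → O
O → I
I → L
L → F
F → P
P → D
D → G
G → C
G → B
B → M
M → A
A → H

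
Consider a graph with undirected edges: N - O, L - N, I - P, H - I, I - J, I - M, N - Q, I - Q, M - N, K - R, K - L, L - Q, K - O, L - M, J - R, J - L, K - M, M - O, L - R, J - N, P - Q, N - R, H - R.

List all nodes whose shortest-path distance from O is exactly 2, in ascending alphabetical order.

I, J, L, Q, R

Level 0: O
Level 1: K, M, N
Level 2: I, J, L, Q, R
Level 3: H, P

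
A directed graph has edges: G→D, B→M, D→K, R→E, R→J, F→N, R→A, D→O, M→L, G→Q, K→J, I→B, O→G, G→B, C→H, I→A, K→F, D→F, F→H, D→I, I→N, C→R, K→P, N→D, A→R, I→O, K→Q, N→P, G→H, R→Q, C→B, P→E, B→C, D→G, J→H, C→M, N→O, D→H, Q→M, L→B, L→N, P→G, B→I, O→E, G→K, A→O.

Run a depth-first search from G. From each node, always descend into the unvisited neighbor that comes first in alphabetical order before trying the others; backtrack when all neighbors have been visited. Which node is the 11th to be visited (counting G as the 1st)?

A

Visit G
G → B
B → C
C → H
C → M
M → L
L → N
N → D
D → F
D → I
I → A
A → O
O → E
A → R
R → J
R → Q
D → K
K → P

Visit order: G, B, C, H, M, L, N, D, F, I, A, O, E, R, J, Q, K, P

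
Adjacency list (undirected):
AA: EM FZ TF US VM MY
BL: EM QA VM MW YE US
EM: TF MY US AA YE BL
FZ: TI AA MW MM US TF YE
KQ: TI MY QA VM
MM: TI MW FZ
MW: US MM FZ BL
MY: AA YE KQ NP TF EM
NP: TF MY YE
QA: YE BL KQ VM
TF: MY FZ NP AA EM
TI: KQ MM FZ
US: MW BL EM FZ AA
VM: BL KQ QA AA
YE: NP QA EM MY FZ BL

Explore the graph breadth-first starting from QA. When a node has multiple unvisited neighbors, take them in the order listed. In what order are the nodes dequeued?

QA YE BL KQ VM NP EM MY FZ MW US TI AA TF MM

Visit QA; enqueue YE, BL, KQ, VM → queue [YE, BL, KQ, VM]
Visit YE; enqueue NP, EM, MY, FZ → queue [BL, KQ, VM, NP, EM, MY, FZ]
Visit BL; enqueue MW, US → queue [KQ, VM, NP, EM, MY, FZ, MW, US]
Visit KQ; enqueue TI → queue [VM, NP, EM, MY, FZ, MW, US, TI]
Visit VM; enqueue AA → queue [NP, EM, MY, FZ, MW, US, TI, AA]
Visit NP; enqueue TF → queue [EM, MY, FZ, MW, US, TI, AA, TF]
Visit EM → queue [MY, FZ, MW, US, TI, AA, TF]
Visit MY → queue [FZ, MW, US, TI, AA, TF]
Visit FZ; enqueue MM → queue [MW, US, TI, AA, TF, MM]
Visit MW → queue [US, TI, AA, TF, MM]
Visit US → queue [TI, AA, TF, MM]
Visit TI → queue [AA, TF, MM]
Visit AA → queue [TF, MM]
Visit TF → queue [MM]
Visit MM → queue []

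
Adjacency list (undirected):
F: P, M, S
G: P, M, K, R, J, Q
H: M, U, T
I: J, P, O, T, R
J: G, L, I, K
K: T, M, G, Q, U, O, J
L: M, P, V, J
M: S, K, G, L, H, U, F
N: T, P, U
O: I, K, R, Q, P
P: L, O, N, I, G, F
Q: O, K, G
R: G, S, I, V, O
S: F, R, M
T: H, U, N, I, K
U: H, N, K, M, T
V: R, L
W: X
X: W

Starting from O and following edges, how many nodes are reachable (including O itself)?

BFS from O visits: O, I, K, R, Q, P, J, T, M, G, U, S, V, L, N, F, H
Reachable nodes: 17 of 19 total.

17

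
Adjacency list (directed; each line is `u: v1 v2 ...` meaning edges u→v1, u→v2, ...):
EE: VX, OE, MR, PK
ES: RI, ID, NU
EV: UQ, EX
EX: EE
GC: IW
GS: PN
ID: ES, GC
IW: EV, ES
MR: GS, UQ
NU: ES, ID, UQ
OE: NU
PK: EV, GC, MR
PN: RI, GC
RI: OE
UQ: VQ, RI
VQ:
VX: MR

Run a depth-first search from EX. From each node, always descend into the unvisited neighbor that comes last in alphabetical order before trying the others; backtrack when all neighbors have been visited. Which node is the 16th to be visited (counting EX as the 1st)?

Visit EX
EX → EE
EE → VX
VX → MR
MR → UQ
UQ → VQ
UQ → RI
RI → OE
OE → NU
NU → ID
ID → GC
GC → IW
IW → EV
IW → ES
MR → GS
GS → PN
EE → PK

Visit order: EX, EE, VX, MR, UQ, VQ, RI, OE, NU, ID, GC, IW, EV, ES, GS, PN, PK

PN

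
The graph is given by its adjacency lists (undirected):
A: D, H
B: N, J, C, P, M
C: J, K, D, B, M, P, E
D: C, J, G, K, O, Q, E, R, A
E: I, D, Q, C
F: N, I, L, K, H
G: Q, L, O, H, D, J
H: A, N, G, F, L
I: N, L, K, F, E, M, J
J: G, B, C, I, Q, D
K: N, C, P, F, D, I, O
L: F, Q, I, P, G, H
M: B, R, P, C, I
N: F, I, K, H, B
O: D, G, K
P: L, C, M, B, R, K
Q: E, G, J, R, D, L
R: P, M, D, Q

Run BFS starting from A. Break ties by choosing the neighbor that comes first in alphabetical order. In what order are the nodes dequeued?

A, D, H, C, E, G, J, K, O, Q, R, F, L, N, B, M, P, I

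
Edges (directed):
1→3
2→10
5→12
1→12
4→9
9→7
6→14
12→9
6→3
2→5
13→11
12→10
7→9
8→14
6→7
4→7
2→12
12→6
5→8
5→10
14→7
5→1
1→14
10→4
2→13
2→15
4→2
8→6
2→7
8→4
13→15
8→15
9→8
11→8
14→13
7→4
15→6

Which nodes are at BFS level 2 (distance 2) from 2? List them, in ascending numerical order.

1, 4, 6, 8, 9, 11

Level 0: 2
Level 1: 5, 7, 10, 12, 13, 15
Level 2: 1, 4, 6, 8, 9, 11
Level 3: 3, 14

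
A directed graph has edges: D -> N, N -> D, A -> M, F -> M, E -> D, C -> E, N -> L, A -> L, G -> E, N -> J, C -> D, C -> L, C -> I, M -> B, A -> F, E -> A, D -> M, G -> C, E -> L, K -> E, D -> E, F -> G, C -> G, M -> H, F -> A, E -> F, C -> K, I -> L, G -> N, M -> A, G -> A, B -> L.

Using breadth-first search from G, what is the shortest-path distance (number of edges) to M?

2

Level 0: G
Level 1: A, C, E, N
Level 2: D, F, I, J, K, L, M
Level 3: B, H
M first appears at level 2.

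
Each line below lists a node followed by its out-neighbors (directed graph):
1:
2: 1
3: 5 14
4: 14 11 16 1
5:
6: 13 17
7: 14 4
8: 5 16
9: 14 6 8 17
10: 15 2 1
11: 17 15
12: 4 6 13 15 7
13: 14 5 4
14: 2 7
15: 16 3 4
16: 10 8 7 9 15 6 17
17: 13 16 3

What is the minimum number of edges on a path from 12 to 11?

Level 0: 12
Level 1: 4, 6, 7, 13, 15
Level 2: 1, 3, 5, 11, 14, 16, 17
Level 3: 2, 8, 9, 10
11 first appears at level 2.

2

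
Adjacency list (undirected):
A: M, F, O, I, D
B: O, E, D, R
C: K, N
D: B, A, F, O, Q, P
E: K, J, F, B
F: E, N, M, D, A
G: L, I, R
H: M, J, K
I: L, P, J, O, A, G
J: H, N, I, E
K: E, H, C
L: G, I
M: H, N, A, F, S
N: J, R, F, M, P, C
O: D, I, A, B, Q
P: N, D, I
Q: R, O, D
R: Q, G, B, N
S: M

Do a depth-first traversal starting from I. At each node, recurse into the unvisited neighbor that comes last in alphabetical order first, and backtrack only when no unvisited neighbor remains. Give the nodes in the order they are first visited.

Visit I
I → P
P → N
N → R
R → Q
Q → O
O → D
D → F
F → M
M → S
M → H
H → K
K → E
E → J
E → B
K → C
M → A
R → G
G → L

I -> P -> N -> R -> Q -> O -> D -> F -> M -> S -> H -> K -> E -> J -> B -> C -> A -> G -> L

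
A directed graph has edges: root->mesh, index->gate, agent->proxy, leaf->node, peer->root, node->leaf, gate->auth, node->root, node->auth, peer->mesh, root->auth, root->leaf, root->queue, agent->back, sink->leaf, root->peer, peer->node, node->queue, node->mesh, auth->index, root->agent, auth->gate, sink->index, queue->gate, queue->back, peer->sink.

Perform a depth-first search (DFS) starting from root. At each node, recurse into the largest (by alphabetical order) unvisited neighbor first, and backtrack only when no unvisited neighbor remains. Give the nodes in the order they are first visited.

Visit root
root → queue
queue → gate
gate → auth
auth → index
queue → back
root → peer
peer → sink
sink → leaf
leaf → node
node → mesh
root → agent
agent → proxy

root → queue → gate → auth → index → back → peer → sink → leaf → node → mesh → agent → proxy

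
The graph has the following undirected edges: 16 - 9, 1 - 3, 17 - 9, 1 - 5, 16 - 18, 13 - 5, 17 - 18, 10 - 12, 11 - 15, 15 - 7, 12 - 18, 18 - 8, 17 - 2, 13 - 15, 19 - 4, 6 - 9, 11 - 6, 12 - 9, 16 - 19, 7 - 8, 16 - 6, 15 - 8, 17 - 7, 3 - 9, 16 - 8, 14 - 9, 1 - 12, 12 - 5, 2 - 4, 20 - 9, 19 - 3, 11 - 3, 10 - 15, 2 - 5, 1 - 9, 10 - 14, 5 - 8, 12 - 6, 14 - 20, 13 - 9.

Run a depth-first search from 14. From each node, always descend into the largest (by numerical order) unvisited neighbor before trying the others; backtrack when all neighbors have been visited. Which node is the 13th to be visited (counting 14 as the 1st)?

11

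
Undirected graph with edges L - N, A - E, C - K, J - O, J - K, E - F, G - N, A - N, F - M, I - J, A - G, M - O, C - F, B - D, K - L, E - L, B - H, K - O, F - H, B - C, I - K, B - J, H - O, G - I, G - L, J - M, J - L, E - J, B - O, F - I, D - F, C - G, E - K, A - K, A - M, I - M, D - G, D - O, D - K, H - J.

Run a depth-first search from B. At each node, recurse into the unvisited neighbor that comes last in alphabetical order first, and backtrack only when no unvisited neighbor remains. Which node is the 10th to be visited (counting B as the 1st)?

E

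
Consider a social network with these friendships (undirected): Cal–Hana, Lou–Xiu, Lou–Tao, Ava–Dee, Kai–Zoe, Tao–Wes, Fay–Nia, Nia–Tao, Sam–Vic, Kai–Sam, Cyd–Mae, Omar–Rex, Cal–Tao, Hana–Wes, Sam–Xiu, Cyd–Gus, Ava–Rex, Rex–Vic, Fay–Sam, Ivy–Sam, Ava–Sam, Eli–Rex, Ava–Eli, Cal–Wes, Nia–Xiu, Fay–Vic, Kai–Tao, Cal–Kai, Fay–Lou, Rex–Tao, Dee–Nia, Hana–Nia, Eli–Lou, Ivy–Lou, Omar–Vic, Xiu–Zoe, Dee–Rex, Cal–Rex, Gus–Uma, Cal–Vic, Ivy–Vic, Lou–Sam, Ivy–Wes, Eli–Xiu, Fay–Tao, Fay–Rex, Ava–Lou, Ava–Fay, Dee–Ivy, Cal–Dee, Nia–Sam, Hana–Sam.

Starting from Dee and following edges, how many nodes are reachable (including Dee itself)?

BFS from Dee visits: Dee, Ava, Cal, Ivy, Nia, Rex, Eli, Fay, Lou, Sam, Hana, Kai, Tao, Vic, Wes, Xiu, Omar, Zoe
Reachable nodes: 18 of 22 total.

18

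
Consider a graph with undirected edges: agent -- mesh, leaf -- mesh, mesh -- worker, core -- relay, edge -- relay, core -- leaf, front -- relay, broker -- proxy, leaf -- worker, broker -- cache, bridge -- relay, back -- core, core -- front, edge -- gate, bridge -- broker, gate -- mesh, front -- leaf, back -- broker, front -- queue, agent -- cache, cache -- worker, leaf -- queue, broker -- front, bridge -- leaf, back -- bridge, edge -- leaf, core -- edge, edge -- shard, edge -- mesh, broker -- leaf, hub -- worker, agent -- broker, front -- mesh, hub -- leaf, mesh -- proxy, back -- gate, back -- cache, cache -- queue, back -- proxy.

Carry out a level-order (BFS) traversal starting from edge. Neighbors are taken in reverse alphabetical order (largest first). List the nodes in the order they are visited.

Visit edge; enqueue shard, relay, mesh, leaf, gate, core → queue [shard, relay, mesh, leaf, gate, core]
Visit shard → queue [relay, mesh, leaf, gate, core]
Visit relay; enqueue front, bridge → queue [mesh, leaf, gate, core, front, bridge]
Visit mesh; enqueue worker, proxy, agent → queue [leaf, gate, core, front, bridge, worker, proxy, agent]
Visit leaf; enqueue queue, hub, broker → queue [gate, core, front, bridge, worker, proxy, agent, queue, hub, broker]
Visit gate; enqueue back → queue [core, front, bridge, worker, proxy, agent, queue, hub, broker, back]
Visit core → queue [front, bridge, worker, proxy, agent, queue, hub, broker, back]
Visit front → queue [bridge, worker, proxy, agent, queue, hub, broker, back]
Visit bridge → queue [worker, proxy, agent, queue, hub, broker, back]
Visit worker; enqueue cache → queue [proxy, agent, queue, hub, broker, back, cache]
Visit proxy → queue [agent, queue, hub, broker, back, cache]
Visit agent → queue [queue, hub, broker, back, cache]
Visit queue → queue [hub, broker, back, cache]
Visit hub → queue [broker, back, cache]
Visit broker → queue [back, cache]
Visit back → queue [cache]
Visit cache → queue []

edge, shard, relay, mesh, leaf, gate, core, front, bridge, worker, proxy, agent, queue, hub, broker, back, cache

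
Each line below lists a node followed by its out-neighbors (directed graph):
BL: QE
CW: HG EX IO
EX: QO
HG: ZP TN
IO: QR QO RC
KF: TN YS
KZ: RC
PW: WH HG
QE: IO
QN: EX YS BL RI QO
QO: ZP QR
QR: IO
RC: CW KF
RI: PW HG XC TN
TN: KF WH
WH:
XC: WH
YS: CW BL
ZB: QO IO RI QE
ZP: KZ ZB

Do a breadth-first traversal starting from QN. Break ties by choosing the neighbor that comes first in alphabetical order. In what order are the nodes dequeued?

Visit QN; enqueue BL, EX, QO, RI, YS → queue [BL, EX, QO, RI, YS]
Visit BL; enqueue QE → queue [EX, QO, RI, YS, QE]
Visit EX → queue [QO, RI, YS, QE]
Visit QO; enqueue QR, ZP → queue [RI, YS, QE, QR, ZP]
Visit RI; enqueue HG, PW, TN, XC → queue [YS, QE, QR, ZP, HG, PW, TN, XC]
Visit YS; enqueue CW → queue [QE, QR, ZP, HG, PW, TN, XC, CW]
Visit QE; enqueue IO → queue [QR, ZP, HG, PW, TN, XC, CW, IO]
Visit QR → queue [ZP, HG, PW, TN, XC, CW, IO]
Visit ZP; enqueue KZ, ZB → queue [HG, PW, TN, XC, CW, IO, KZ, ZB]
Visit HG → queue [PW, TN, XC, CW, IO, KZ, ZB]
Visit PW; enqueue WH → queue [TN, XC, CW, IO, KZ, ZB, WH]
Visit TN; enqueue KF → queue [XC, CW, IO, KZ, ZB, WH, KF]
Visit XC → queue [CW, IO, KZ, ZB, WH, KF]
Visit CW → queue [IO, KZ, ZB, WH, KF]
Visit IO; enqueue RC → queue [KZ, ZB, WH, KF, RC]
Visit KZ → queue [ZB, WH, KF, RC]
Visit ZB → queue [WH, KF, RC]
Visit WH → queue [KF, RC]
Visit KF → queue [RC]
Visit RC → queue []

QN, BL, EX, QO, RI, YS, QE, QR, ZP, HG, PW, TN, XC, CW, IO, KZ, ZB, WH, KF, RC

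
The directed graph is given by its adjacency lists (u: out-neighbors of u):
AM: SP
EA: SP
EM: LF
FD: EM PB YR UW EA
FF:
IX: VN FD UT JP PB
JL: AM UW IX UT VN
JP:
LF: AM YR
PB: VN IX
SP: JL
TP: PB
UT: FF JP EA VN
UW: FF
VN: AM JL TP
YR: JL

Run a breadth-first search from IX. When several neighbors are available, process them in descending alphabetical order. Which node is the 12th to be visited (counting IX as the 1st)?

YR

Visit IX; enqueue VN, UT, PB, JP, FD → queue [VN, UT, PB, JP, FD]
Visit VN; enqueue TP, JL, AM → queue [UT, PB, JP, FD, TP, JL, AM]
Visit UT; enqueue FF, EA → queue [PB, JP, FD, TP, JL, AM, FF, EA]
Visit PB → queue [JP, FD, TP, JL, AM, FF, EA]
Visit JP → queue [FD, TP, JL, AM, FF, EA]
Visit FD; enqueue YR, UW, EM → queue [TP, JL, AM, FF, EA, YR, UW, EM]
Visit TP → queue [JL, AM, FF, EA, YR, UW, EM]
Visit JL → queue [AM, FF, EA, YR, UW, EM]
Visit AM; enqueue SP → queue [FF, EA, YR, UW, EM, SP]
Visit FF → queue [EA, YR, UW, EM, SP]
Visit EA → queue [YR, UW, EM, SP]
Visit YR → queue [UW, EM, SP]
Visit UW → queue [EM, SP]
Visit EM; enqueue LF → queue [SP, LF]
Visit SP → queue [LF]
Visit LF → queue []

Visit order: IX, VN, UT, PB, JP, FD, TP, JL, AM, FF, EA, YR, UW, EM, SP, LF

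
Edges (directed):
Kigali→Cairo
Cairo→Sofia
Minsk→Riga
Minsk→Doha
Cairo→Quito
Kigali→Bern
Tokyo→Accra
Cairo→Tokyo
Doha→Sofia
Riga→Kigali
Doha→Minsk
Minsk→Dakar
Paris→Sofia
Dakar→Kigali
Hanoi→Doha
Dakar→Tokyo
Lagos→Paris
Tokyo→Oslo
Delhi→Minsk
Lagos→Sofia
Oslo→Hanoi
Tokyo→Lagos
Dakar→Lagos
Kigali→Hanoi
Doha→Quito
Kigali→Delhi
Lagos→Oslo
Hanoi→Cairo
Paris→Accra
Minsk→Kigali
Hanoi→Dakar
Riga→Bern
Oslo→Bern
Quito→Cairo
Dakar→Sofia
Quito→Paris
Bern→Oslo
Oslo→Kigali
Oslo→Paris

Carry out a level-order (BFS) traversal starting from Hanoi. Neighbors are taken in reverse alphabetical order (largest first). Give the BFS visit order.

Visit Hanoi; enqueue Doha, Dakar, Cairo → queue [Doha, Dakar, Cairo]
Visit Doha; enqueue Sofia, Quito, Minsk → queue [Dakar, Cairo, Sofia, Quito, Minsk]
Visit Dakar; enqueue Tokyo, Lagos, Kigali → queue [Cairo, Sofia, Quito, Minsk, Tokyo, Lagos, Kigali]
Visit Cairo → queue [Sofia, Quito, Minsk, Tokyo, Lagos, Kigali]
Visit Sofia → queue [Quito, Minsk, Tokyo, Lagos, Kigali]
Visit Quito; enqueue Paris → queue [Minsk, Tokyo, Lagos, Kigali, Paris]
Visit Minsk; enqueue Riga → queue [Tokyo, Lagos, Kigali, Paris, Riga]
Visit Tokyo; enqueue Oslo, Accra → queue [Lagos, Kigali, Paris, Riga, Oslo, Accra]
Visit Lagos → queue [Kigali, Paris, Riga, Oslo, Accra]
Visit Kigali; enqueue Delhi, Bern → queue [Paris, Riga, Oslo, Accra, Delhi, Bern]
Visit Paris → queue [Riga, Oslo, Accra, Delhi, Bern]
Visit Riga → queue [Oslo, Accra, Delhi, Bern]
Visit Oslo → queue [Accra, Delhi, Bern]
Visit Accra → queue [Delhi, Bern]
Visit Delhi → queue [Bern]
Visit Bern → queue []

Hanoi, Doha, Dakar, Cairo, Sofia, Quito, Minsk, Tokyo, Lagos, Kigali, Paris, Riga, Oslo, Accra, Delhi, Bern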